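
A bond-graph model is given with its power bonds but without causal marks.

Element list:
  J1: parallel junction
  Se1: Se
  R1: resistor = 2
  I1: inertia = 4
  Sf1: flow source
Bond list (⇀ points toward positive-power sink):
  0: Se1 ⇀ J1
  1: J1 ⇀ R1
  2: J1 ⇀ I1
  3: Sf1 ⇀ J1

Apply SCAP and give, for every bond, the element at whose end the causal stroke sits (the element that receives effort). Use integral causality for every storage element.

β0 stroke at J1
β1 stroke at R1
β2 stroke at I1
β3 stroke at Sf1

bond 0 |J1  (Se1 (Se) sets effort on bond)
bond 3 |Sf1  (source Sf1 imposes f)
bond 1 |R1  (0-jn J1 has e-setter on 0)
bond 2 |I1  (J1: bond 0 brought effort, rest push out)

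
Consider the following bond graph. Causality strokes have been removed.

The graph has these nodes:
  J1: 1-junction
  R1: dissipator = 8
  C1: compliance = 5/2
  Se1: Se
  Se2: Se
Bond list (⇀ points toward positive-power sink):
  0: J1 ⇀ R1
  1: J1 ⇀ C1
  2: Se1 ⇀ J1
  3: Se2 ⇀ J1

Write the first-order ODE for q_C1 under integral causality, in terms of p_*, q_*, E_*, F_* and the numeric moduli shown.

dq_C1/dt = E_Se1/8 + E_Se2/8 - q_C1/20

bond 2 stroke at J1  (Se1 (Se) sets effort on bond)
bond 3 stroke at J1  (source Se2 imposes e)
bond 1 stroke at J1  (prefer integral on C1)
bond 0 stroke at R1  (J1 needs exactly one f-in)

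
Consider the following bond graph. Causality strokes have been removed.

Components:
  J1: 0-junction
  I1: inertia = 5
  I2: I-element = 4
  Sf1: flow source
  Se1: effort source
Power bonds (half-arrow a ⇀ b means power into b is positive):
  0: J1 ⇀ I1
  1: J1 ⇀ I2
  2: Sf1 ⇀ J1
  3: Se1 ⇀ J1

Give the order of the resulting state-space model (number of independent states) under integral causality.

bond 2 →Sf1  (Sf1 (Sf) sets flow on bond)
bond 3 →J1  (Se1 (Se) sets effort on bond)
bond 0 →I1  (J1 effort already set via bond 3)
bond 1 →I2  (J1 effort already set via bond 3)

2  (I1, I2 all integral)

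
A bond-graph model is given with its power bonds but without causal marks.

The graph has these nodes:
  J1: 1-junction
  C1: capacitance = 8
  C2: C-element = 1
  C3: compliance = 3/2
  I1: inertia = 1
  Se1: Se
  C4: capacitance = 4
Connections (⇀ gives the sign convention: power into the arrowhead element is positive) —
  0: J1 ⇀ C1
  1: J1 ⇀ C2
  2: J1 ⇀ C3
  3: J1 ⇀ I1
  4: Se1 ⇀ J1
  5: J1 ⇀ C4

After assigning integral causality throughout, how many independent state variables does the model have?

#4 stroke at J1  (source Se1 imposes e)
#0 stroke at J1  (C1 outputs effort q/C1)
#1 stroke at J1  (C2: C, integral causality)
#2 stroke at J1  (C3 integral (e out))
#3 stroke at I1  (I1 integral (f out))
#5 stroke at J1  (J1: bond 3 brought flow, rest push out)

5  (C1, C2, C3, C4, I1 all integral)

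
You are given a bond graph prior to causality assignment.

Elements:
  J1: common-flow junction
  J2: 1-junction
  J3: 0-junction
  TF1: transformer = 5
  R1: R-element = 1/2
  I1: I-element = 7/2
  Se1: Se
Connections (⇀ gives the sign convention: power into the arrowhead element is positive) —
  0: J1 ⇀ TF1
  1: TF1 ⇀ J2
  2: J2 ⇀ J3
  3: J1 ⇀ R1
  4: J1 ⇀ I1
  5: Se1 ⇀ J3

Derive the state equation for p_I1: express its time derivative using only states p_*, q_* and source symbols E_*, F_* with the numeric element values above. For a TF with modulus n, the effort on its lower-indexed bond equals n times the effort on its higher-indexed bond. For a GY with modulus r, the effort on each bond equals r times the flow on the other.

dp_I1/dt = -5*E_Se1 - p_I1/7

b5 stroke at J3  (source Se1 imposes e)
b2 stroke at J2  (common-e at J3 fixed by 5)
b1 stroke at TF1  (J2 needs exactly one f-in)
b0 stroke at J1  (through TF1, causality passes straight; one stroke at TF1)
b4 stroke at I1  (prefer integral on I1)
b3 stroke at J1  (J1 flow already set via bond 4)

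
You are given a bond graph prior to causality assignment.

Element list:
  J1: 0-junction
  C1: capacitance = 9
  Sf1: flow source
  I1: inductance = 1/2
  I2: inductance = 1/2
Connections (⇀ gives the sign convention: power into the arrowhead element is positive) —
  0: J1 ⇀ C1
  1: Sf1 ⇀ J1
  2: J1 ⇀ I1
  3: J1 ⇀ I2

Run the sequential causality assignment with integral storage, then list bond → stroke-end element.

β0 |J1
β1 |Sf1
β2 |I1
β3 |I2

b1 stroke→Sf1  (Sf1 fixes flow; stroke at Sf1)
b0 stroke→J1  (C1 outputs effort q/C1)
b2 stroke→I1  (0-jn J1 has e-setter on 0)
b3 stroke→I2  (0-jn J1 has e-setter on 0)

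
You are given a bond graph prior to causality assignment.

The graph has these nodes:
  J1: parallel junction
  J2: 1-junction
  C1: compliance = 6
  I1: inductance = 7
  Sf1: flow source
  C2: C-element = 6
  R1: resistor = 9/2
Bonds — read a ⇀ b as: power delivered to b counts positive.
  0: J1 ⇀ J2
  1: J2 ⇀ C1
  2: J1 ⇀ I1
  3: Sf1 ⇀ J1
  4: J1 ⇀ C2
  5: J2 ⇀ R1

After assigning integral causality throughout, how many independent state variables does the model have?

bond 3 stroke→Sf1  (Sf1 (Sf) sets flow on bond)
bond 1 stroke→J2  (C1 outputs effort q/C1)
bond 2 stroke→I1  (I1: I, integral causality)
bond 4 stroke→J1  (C2 integral (e out))
bond 0 stroke→J2  (0-jn J1 has e-setter on 4)
bond 5 stroke→R1  (J2: last free bond brings flow in)

3  (C1, C2, I1 all integral)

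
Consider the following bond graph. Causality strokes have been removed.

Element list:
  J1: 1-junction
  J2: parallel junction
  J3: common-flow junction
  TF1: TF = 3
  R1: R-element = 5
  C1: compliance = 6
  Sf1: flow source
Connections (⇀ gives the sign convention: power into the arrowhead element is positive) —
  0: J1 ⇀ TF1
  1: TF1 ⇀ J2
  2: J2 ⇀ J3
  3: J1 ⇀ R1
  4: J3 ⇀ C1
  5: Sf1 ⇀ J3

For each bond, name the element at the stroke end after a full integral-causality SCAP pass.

b5 →Sf1  (Sf1 (Sf) sets flow on bond)
b2 →J3  (J3: bond 5 brought flow, rest push out)
b4 →J3  (J3: bond 5 brought flow, rest push out)
b1 →J2  (J2: last free bond brings effort in)
b0 →TF1  (through TF1, causality passes straight; one stroke at TF1)
b3 →J1  (J1 flow already set via bond 0)

bond 0 stroke at TF1
bond 1 stroke at J2
bond 2 stroke at J3
bond 3 stroke at J1
bond 4 stroke at J3
bond 5 stroke at Sf1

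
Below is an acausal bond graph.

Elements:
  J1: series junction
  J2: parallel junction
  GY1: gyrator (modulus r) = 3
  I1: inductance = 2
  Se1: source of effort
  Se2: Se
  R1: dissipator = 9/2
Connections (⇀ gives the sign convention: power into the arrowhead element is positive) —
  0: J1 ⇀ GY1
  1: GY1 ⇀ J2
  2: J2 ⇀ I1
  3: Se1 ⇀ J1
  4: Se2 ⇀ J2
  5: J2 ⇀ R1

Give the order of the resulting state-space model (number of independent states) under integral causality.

1  (I1 all integral)

b3 |J1  (Se1 fixes effort; stroke away)
b4 |J2  (source Se2 imposes e)
b0 |GY1  (only one flow-in slot at J1)
b1 |GY1  (J2: bond 4 brought effort, rest push out)
b2 |I1  (J2: bond 4 brought effort, rest push out)
b5 |R1  (J2: bond 4 brought effort, rest push out)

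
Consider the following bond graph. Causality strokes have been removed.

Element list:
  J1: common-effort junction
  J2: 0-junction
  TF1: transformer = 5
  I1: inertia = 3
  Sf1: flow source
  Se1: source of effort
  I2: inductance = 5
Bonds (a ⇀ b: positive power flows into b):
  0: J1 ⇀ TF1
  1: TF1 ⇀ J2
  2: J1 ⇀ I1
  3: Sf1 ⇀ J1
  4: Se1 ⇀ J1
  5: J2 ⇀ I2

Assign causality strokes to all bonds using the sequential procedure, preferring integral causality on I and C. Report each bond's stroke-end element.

#3 →Sf1  (Sf1: flow source, stroke at near end)
#4 →J1  (Se1: effort source, stroke at far end)
#0 →TF1  (0-jn J1 has e-setter on 4)
#2 →I1  (0-jn J1 has e-setter on 4)
#1 →J2  (TF1 one-in-one-out from 0)
#5 →I2  (J2 effort already set via bond 1)

b0 stroke→TF1
b1 stroke→J2
b2 stroke→I1
b3 stroke→Sf1
b4 stroke→J1
b5 stroke→I2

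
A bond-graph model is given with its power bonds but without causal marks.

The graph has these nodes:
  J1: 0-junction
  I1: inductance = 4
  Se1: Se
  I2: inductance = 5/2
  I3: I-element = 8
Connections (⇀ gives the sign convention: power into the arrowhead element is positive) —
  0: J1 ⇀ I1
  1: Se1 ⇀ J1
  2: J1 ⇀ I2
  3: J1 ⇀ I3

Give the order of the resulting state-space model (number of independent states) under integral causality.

#1 stroke at J1  (Se1: effort source, stroke at far end)
#0 stroke at I1  (common-e at J1 fixed by 1)
#2 stroke at I2  (0-jn J1 has e-setter on 1)
#3 stroke at I3  (J1: bond 1 brought effort, rest push out)

3  (I1, I2, I3 all integral)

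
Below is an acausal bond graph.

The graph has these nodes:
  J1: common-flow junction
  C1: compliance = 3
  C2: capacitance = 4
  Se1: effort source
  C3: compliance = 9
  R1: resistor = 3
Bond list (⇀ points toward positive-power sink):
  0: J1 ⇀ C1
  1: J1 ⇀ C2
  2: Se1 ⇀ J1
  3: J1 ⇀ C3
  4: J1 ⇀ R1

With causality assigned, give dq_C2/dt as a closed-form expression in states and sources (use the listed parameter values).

#2 →J1  (Se1 (Se) sets effort on bond)
#0 →J1  (C1 outputs effort q/C1)
#1 →J1  (prefer integral on C2)
#3 →J1  (C3: C, integral causality)
#4 →R1  (J1: last free bond brings flow in)

dq_C2/dt = E_Se1/3 - q_C1/9 - q_C2/12 - q_C3/27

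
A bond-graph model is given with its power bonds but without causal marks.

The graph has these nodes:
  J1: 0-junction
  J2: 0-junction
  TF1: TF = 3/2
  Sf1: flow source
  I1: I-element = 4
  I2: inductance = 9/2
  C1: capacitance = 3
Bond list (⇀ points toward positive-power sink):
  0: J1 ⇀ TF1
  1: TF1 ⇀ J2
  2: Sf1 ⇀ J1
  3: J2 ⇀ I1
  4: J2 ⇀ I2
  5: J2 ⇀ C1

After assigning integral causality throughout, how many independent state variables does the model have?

#2 |Sf1  (Sf1 (Sf) sets flow on bond)
#0 |J1  (J1 needs exactly one e-in)
#1 |TF1  (TF1 one-in-one-out from 0)
#3 |I1  (I1 outputs flow p/I1)
#4 |I2  (I2: I, integral causality)
#5 |J2  (closing 0-jn rule on J2)

3  (C1, I1, I2 all integral)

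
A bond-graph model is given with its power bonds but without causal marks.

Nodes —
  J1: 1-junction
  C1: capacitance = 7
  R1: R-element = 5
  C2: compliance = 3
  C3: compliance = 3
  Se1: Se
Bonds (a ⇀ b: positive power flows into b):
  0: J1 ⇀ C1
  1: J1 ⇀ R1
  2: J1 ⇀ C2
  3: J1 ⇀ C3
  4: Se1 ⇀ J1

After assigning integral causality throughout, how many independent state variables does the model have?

3  (C1, C2, C3 all integral)

β4 →J1  (Se1: effort source, stroke at far end)
β0 →J1  (C1 outputs effort q/C1)
β2 →J1  (C2: C, integral causality)
β3 →J1  (C3 outputs effort q/C3)
β1 →R1  (J1 needs exactly one f-in)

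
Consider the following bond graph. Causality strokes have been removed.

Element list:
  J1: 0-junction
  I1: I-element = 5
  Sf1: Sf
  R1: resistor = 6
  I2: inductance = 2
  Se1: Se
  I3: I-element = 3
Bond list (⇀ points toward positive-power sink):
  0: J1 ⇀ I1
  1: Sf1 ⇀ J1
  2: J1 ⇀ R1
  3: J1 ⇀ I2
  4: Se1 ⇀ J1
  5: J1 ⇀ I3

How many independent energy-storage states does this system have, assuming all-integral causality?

3  (I1, I2, I3 all integral)

#1 stroke at Sf1  (source Sf1 imposes f)
#4 stroke at J1  (source Se1 imposes e)
#0 stroke at I1  (J1 effort already set via bond 4)
#2 stroke at R1  (common-e at J1 fixed by 4)
#3 stroke at I2  (common-e at J1 fixed by 4)
#5 stroke at I3  (J1 effort already set via bond 4)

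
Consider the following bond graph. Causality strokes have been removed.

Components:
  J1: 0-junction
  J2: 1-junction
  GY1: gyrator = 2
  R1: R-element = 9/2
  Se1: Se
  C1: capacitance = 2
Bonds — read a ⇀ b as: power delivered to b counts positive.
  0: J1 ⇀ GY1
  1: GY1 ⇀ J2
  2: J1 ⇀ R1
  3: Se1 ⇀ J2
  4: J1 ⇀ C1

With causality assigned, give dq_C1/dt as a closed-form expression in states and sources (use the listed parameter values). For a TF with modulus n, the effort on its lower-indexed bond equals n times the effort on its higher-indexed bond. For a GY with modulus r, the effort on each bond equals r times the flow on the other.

dq_C1/dt = E_Se1/2 - q_C1/9

b3 stroke→J2  (Se1 (Se) sets effort on bond)
b1 stroke→GY1  (J2 needs exactly one f-in)
b0 stroke→GY1  (GY1: gyrator matches bond 1)
b4 stroke→J1  (C1: C, integral causality)
b2 stroke→R1  (common-e at J1 fixed by 4)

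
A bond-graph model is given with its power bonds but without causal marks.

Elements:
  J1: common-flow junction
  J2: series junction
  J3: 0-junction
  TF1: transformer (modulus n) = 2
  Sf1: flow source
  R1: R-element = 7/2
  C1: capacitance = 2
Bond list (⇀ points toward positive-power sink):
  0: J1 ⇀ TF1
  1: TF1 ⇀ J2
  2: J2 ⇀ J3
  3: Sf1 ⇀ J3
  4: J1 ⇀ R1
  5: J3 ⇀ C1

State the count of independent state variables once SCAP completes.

1  (C1 all integral)

#3 |Sf1  (Sf1 fixes flow; stroke at Sf1)
#5 |J3  (C1 integral (e out))
#2 |J2  (0-jn J3 has e-setter on 5)
#1 |TF1  (J2 needs exactly one f-in)
#0 |J1  (TF1 one-in-one-out from 1)
#4 |R1  (J1 needs exactly one f-in)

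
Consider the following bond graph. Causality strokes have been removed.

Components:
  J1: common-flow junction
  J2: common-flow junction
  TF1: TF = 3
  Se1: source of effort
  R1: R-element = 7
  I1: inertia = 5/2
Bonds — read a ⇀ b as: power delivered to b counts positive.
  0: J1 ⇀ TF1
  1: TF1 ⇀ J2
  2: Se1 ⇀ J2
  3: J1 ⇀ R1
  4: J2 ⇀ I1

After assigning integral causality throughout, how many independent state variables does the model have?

1  (I1 all integral)

bond 2 stroke at J2  (Se1 fixes effort; stroke away)
bond 4 stroke at I1  (I1 integral (f out))
bond 1 stroke at J2  (common-f at J2 fixed by 4)
bond 0 stroke at TF1  (through TF1, causality passes straight; one stroke at TF1)
bond 3 stroke at J1  (common-f at J1 fixed by 0)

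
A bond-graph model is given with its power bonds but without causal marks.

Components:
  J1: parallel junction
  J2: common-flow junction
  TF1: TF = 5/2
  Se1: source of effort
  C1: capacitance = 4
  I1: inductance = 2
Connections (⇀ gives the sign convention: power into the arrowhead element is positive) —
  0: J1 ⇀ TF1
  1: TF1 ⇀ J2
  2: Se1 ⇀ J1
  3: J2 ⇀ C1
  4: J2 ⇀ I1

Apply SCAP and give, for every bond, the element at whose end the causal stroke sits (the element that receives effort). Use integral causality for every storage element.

#2 |J1  (Se1 fixes effort; stroke away)
#0 |TF1  (J1 effort already set via bond 2)
#1 |J2  (TF1: transformer flips bond 0)
#3 |J2  (C1 integral (e out))
#4 |I1  (only one flow-in slot at J2)

b0 stroke→TF1
b1 stroke→J2
b2 stroke→J1
b3 stroke→J2
b4 stroke→I1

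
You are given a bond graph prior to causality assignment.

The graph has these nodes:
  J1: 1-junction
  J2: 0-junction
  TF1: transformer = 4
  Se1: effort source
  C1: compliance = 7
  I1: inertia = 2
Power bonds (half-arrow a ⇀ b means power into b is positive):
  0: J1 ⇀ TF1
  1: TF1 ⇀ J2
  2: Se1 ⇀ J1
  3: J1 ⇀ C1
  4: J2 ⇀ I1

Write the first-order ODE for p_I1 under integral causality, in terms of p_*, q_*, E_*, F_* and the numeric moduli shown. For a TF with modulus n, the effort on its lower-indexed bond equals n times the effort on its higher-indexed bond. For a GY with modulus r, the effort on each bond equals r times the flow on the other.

dp_I1/dt = E_Se1/4 - q_C1/28

b2 stroke→J1  (Se1 (Se) sets effort on bond)
b3 stroke→J1  (C1 integral (e out))
b0 stroke→TF1  (J1: last free bond brings flow in)
b1 stroke→J2  (TF TF1: opposite of bond 0)
b4 stroke→I1  (J2: bond 1 brought effort, rest push out)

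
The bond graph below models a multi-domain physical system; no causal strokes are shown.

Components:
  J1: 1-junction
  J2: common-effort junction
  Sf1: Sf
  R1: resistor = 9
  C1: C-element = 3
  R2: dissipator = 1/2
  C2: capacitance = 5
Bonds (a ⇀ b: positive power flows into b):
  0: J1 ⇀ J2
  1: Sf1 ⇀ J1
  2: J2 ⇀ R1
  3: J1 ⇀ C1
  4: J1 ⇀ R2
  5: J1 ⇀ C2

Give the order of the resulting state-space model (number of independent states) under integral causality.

bond 1 →Sf1  (Sf1 (Sf) sets flow on bond)
bond 0 →J1  (J1 flow already set via bond 1)
bond 3 →J1  (J1 flow already set via bond 1)
bond 4 →J1  (J1: bond 1 brought flow, rest push out)
bond 5 →J1  (common-f at J1 fixed by 1)
bond 2 →J2  (J2: last free bond brings effort in)

2  (C1, C2 all integral)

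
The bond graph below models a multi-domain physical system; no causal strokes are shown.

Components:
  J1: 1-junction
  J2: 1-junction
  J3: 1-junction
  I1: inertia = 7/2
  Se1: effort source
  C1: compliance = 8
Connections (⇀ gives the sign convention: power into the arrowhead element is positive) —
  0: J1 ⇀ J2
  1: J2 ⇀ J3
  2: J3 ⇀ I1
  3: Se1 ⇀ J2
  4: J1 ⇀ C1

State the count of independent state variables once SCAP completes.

b3 |J2  (Se1 (Se) sets effort on bond)
b2 |I1  (I1 integral (f out))
b1 |J3  (J3 flow already set via bond 2)
b0 |J2  (J2 flow already set via bond 1)
b4 |J1  (J1 flow already set via bond 0)

2  (C1, I1 all integral)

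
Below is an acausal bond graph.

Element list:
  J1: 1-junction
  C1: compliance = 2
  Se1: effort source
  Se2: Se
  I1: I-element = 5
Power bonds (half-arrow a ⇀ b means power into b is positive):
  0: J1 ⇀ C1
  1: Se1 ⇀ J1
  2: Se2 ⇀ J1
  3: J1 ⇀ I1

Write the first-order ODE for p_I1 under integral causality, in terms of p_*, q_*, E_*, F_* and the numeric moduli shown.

dp_I1/dt = E_Se1 + E_Se2 - q_C1/2

β1 →J1  (Se1 fixes effort; stroke away)
β2 →J1  (Se2: effort source, stroke at far end)
β0 →J1  (C1 outputs effort q/C1)
β3 →I1  (closing 1-jn rule on J1)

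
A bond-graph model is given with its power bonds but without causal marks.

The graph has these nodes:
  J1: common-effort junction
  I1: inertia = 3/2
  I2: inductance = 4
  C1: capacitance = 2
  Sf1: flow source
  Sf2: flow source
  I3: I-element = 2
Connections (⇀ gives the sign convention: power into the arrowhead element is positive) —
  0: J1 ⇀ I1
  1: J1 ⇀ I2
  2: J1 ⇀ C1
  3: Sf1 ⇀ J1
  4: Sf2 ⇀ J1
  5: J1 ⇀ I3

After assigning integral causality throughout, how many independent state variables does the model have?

bond 3 |Sf1  (source Sf1 imposes f)
bond 4 |Sf2  (Sf2 fixes flow; stroke at Sf2)
bond 0 |I1  (I1: I, integral causality)
bond 1 |I2  (I2 integral (f out))
bond 2 |J1  (C1 integral (e out))
bond 5 |I3  (common-e at J1 fixed by 2)

4  (C1, I1, I2, I3 all integral)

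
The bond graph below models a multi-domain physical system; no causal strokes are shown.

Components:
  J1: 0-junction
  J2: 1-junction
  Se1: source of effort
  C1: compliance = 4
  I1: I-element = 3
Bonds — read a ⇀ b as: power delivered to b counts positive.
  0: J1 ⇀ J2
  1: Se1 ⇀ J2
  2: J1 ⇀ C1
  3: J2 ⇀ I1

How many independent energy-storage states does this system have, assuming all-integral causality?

bond 1 stroke at J2  (Se1: effort source, stroke at far end)
bond 2 stroke at J1  (C1 outputs effort q/C1)
bond 0 stroke at J2  (J1: bond 2 brought effort, rest push out)
bond 3 stroke at I1  (J2: last free bond brings flow in)

2  (C1, I1 all integral)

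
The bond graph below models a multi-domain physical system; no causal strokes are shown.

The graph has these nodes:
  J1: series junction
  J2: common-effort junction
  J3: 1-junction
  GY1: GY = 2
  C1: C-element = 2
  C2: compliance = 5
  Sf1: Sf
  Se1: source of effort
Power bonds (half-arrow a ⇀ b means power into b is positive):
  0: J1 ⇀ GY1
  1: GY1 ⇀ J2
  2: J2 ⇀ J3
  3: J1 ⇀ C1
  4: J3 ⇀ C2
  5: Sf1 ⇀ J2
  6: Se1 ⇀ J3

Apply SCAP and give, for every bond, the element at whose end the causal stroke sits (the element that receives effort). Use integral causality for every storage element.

β5 stroke→Sf1  (Sf1 fixes flow; stroke at Sf1)
β6 stroke→J3  (Se1 (Se) sets effort on bond)
β3 stroke→J1  (prefer integral on C1)
β0 stroke→GY1  (J1 needs exactly one f-in)
β1 stroke→GY1  (GY1: gyrator matches bond 0)
β2 stroke→J2  (J2 needs exactly one e-in)
β4 stroke→J3  (1-jn J3 has f-setter on 2)

#0 |GY1
#1 |GY1
#2 |J2
#3 |J1
#4 |J3
#5 |Sf1
#6 |J3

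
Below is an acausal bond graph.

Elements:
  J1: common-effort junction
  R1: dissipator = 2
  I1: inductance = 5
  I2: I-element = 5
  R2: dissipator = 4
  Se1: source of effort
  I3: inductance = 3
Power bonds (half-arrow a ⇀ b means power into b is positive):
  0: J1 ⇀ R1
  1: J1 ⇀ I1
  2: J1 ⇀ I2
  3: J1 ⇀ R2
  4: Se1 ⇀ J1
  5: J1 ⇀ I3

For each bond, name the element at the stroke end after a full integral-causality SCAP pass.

b4 stroke at J1  (Se1 (Se) sets effort on bond)
b0 stroke at R1  (common-e at J1 fixed by 4)
b1 stroke at I1  (J1 effort already set via bond 4)
b2 stroke at I2  (J1 effort already set via bond 4)
b3 stroke at R2  (J1 effort already set via bond 4)
b5 stroke at I3  (0-jn J1 has e-setter on 4)

β0 |R1
β1 |I1
β2 |I2
β3 |R2
β4 |J1
β5 |I3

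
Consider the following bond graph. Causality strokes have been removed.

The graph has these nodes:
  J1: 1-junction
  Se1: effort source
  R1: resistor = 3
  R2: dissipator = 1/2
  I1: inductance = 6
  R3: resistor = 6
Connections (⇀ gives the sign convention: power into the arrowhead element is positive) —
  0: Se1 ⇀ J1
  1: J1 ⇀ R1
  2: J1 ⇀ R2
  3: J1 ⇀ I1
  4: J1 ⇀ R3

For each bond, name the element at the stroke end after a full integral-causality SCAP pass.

b0 stroke→J1
b1 stroke→J1
b2 stroke→J1
b3 stroke→I1
b4 stroke→J1

b0 stroke→J1  (Se1: effort source, stroke at far end)
b3 stroke→I1  (I1 outputs flow p/I1)
b1 stroke→J1  (1-jn J1 has f-setter on 3)
b2 stroke→J1  (1-jn J1 has f-setter on 3)
b4 stroke→J1  (J1: bond 3 brought flow, rest push out)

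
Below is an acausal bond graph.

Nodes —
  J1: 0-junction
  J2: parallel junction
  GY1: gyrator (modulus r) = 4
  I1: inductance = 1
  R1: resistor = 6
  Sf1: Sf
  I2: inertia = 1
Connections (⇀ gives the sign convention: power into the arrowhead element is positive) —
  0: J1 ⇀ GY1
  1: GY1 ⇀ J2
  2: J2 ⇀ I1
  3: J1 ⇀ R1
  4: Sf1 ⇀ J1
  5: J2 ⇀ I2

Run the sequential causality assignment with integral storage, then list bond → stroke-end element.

β0 |J1
β1 |J2
β2 |I1
β3 |R1
β4 |Sf1
β5 |I2

bond 4 stroke→Sf1  (Sf1: flow source, stroke at near end)
bond 2 stroke→I1  (I1: I, integral causality)
bond 5 stroke→I2  (I2: I, integral causality)
bond 1 stroke→J2  (J2 needs exactly one e-in)
bond 0 stroke→J1  (through GY1, causality inverts; strokes same side of GY1)
bond 3 stroke→R1  (J1: bond 0 brought effort, rest push out)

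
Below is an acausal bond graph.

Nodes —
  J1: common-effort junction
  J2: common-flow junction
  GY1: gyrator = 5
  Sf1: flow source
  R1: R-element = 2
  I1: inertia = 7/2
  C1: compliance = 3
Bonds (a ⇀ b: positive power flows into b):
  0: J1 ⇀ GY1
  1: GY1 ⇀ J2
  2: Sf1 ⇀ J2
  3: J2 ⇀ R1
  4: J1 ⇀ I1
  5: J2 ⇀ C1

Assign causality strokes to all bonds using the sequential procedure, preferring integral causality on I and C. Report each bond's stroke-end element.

#0 stroke→J1
#1 stroke→J2
#2 stroke→Sf1
#3 stroke→J2
#4 stroke→I1
#5 stroke→J2

β2 stroke at Sf1  (Sf1 (Sf) sets flow on bond)
β1 stroke at J2  (J2 flow already set via bond 2)
β3 stroke at J2  (J2 flow already set via bond 2)
β5 stroke at J2  (1-jn J2 has f-setter on 2)
β0 stroke at J1  (through GY1, causality inverts; strokes same side of GY1)
β4 stroke at I1  (0-jn J1 has e-setter on 0)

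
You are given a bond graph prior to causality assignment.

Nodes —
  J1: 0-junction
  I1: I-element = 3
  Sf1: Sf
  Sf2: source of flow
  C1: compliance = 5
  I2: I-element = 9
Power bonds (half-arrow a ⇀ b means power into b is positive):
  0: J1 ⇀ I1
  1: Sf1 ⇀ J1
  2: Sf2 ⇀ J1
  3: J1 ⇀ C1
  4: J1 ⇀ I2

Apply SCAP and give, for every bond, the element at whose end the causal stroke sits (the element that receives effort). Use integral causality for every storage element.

bond 1 stroke→Sf1  (source Sf1 imposes f)
bond 2 stroke→Sf2  (Sf2 (Sf) sets flow on bond)
bond 0 stroke→I1  (I1 integral (f out))
bond 3 stroke→J1  (C1: C, integral causality)
bond 4 stroke→I2  (common-e at J1 fixed by 3)

bond 0 stroke at I1
bond 1 stroke at Sf1
bond 2 stroke at Sf2
bond 3 stroke at J1
bond 4 stroke at I2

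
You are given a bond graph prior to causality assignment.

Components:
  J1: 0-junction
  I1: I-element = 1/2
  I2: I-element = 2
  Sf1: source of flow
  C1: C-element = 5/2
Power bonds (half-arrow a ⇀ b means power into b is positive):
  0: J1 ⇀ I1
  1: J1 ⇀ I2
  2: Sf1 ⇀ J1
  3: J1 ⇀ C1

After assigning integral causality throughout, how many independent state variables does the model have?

3  (C1, I1, I2 all integral)

#2 stroke at Sf1  (Sf1: flow source, stroke at near end)
#0 stroke at I1  (I1 integral (f out))
#1 stroke at I2  (prefer integral on I2)
#3 stroke at J1  (closing 0-jn rule on J1)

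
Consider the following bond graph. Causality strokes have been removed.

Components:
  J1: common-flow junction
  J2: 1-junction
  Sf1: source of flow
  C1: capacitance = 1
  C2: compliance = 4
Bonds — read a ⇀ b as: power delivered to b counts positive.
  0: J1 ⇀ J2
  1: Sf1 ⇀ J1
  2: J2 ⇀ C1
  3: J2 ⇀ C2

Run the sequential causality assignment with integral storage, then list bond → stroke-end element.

β0 stroke→J1
β1 stroke→Sf1
β2 stroke→J2
β3 stroke→J2

β1 |Sf1  (source Sf1 imposes f)
β0 |J1  (common-f at J1 fixed by 1)
β2 |J2  (common-f at J2 fixed by 0)
β3 |J2  (1-jn J2 has f-setter on 0)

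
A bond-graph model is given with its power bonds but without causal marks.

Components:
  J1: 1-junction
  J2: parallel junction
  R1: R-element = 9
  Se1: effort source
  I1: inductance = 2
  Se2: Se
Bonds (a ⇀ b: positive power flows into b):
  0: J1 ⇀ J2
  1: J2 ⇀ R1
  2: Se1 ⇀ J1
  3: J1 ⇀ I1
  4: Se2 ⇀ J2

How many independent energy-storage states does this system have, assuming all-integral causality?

bond 2 |J1  (Se1: effort source, stroke at far end)
bond 4 |J2  (source Se2 imposes e)
bond 0 |J1  (0-jn J2 has e-setter on 4)
bond 1 |R1  (0-jn J2 has e-setter on 4)
bond 3 |I1  (J1: last free bond brings flow in)

1  (I1 all integral)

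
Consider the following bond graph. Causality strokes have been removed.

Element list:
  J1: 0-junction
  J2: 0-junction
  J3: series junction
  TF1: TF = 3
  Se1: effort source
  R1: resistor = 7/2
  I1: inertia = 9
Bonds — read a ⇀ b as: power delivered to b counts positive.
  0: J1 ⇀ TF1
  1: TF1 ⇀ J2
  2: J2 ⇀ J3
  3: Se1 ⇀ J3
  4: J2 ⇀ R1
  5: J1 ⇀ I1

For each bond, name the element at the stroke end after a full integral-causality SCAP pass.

#0 |J1
#1 |TF1
#2 |J2
#3 |J3
#4 |R1
#5 |I1

b3 stroke at J3  (Se1 fixes effort; stroke away)
b2 stroke at J2  (only one flow-in slot at J3)
b1 stroke at TF1  (0-jn J2 has e-setter on 2)
b4 stroke at R1  (J2: bond 2 brought effort, rest push out)
b0 stroke at J1  (through TF1, causality passes straight; one stroke at TF1)
b5 stroke at I1  (common-e at J1 fixed by 0)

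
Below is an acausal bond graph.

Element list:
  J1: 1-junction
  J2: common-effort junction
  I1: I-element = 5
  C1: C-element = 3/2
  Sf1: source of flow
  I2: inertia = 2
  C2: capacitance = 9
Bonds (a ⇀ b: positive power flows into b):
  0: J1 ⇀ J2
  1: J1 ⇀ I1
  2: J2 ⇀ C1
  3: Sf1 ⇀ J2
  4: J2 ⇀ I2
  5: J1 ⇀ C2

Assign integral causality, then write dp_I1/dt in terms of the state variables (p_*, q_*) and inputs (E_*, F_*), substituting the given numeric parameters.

dp_I1/dt = -2*q_C1/3 - q_C2/9

b3 →Sf1  (Sf1 fixes flow; stroke at Sf1)
b1 →I1  (I1 integral (f out))
b0 →J1  (J1 flow already set via bond 1)
b5 →J1  (1-jn J1 has f-setter on 1)
b2 →J2  (prefer integral on C1)
b4 →I2  (J2: bond 2 brought effort, rest push out)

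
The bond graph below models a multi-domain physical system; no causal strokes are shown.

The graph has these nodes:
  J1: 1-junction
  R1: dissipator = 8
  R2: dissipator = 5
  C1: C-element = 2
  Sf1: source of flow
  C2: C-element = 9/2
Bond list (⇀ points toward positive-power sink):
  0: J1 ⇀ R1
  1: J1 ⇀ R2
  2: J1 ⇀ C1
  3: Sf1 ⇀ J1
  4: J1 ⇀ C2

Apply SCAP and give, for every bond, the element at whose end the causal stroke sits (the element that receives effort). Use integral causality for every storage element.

#0 |J1
#1 |J1
#2 |J1
#3 |Sf1
#4 |J1

bond 3 stroke at Sf1  (Sf1 (Sf) sets flow on bond)
bond 0 stroke at J1  (J1 flow already set via bond 3)
bond 1 stroke at J1  (1-jn J1 has f-setter on 3)
bond 2 stroke at J1  (J1: bond 3 brought flow, rest push out)
bond 4 stroke at J1  (J1 flow already set via bond 3)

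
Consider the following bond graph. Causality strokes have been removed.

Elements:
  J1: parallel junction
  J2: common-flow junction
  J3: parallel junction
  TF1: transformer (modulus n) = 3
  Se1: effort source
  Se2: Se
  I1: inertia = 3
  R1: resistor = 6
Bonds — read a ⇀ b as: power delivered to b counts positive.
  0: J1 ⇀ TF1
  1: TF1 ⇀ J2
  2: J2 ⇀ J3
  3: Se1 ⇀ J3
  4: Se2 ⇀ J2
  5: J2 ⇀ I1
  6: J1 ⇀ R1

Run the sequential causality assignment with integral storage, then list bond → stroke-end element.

#0 stroke→TF1
#1 stroke→J2
#2 stroke→J2
#3 stroke→J3
#4 stroke→J2
#5 stroke→I1
#6 stroke→J1

#3 →J3  (Se1: effort source, stroke at far end)
#4 →J2  (Se2: effort source, stroke at far end)
#2 →J2  (0-jn J3 has e-setter on 3)
#5 →I1  (I1 outputs flow p/I1)
#1 →J2  (J2 flow already set via bond 5)
#0 →TF1  (TF1: transformer flips bond 1)
#6 →J1  (only one effort-in slot at J1)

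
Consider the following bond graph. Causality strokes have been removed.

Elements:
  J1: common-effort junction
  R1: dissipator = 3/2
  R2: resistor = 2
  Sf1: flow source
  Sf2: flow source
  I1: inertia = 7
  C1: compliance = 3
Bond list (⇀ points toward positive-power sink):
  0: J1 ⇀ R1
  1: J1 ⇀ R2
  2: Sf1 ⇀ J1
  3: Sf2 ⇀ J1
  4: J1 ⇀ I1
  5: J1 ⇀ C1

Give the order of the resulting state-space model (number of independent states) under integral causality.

2  (C1, I1 all integral)

bond 2 →Sf1  (Sf1 fixes flow; stroke at Sf1)
bond 3 →Sf2  (Sf2 (Sf) sets flow on bond)
bond 4 →I1  (I1: I, integral causality)
bond 5 →J1  (prefer integral on C1)
bond 0 →R1  (0-jn J1 has e-setter on 5)
bond 1 →R2  (J1 effort already set via bond 5)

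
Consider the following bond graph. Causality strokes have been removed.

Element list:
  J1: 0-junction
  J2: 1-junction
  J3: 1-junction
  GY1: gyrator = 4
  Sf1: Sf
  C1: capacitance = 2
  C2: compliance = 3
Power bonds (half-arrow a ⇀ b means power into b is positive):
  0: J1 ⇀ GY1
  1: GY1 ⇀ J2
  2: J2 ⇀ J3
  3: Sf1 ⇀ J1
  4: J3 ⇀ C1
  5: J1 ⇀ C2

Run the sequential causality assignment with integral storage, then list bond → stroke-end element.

#0 →GY1
#1 →GY1
#2 →J2
#3 →Sf1
#4 →J3
#5 →J1

b3 stroke→Sf1  (Sf1 fixes flow; stroke at Sf1)
b4 stroke→J3  (prefer integral on C1)
b2 stroke→J2  (J3: last free bond brings flow in)
b1 stroke→GY1  (only one flow-in slot at J2)
b0 stroke→GY1  (GY1: gyrator matches bond 1)
b5 stroke→J1  (only one effort-in slot at J1)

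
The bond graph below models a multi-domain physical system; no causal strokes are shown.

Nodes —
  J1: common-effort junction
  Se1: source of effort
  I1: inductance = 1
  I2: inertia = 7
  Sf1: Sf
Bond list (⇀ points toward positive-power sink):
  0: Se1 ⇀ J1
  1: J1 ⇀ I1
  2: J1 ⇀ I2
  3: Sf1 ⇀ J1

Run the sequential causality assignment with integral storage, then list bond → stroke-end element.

#0 |J1
#1 |I1
#2 |I2
#3 |Sf1

β0 →J1  (Se1 fixes effort; stroke away)
β3 →Sf1  (source Sf1 imposes f)
β1 →I1  (common-e at J1 fixed by 0)
β2 →I2  (J1: bond 0 brought effort, rest push out)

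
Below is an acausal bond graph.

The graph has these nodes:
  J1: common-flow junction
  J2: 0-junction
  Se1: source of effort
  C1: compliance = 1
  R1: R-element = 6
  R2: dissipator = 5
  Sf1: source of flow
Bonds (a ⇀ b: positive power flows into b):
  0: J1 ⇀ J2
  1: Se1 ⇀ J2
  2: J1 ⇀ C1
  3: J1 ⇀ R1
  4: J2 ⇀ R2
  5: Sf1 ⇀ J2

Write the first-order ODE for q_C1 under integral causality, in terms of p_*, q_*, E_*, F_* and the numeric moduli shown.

dq_C1/dt = -E_Se1/6 - q_C1/6

β1 stroke→J2  (Se1 (Se) sets effort on bond)
β5 stroke→Sf1  (Sf1 fixes flow; stroke at Sf1)
β0 stroke→J1  (0-jn J2 has e-setter on 1)
β4 stroke→R2  (J2: bond 1 brought effort, rest push out)
β2 stroke→J1  (prefer integral on C1)
β3 stroke→R1  (J1: last free bond brings flow in)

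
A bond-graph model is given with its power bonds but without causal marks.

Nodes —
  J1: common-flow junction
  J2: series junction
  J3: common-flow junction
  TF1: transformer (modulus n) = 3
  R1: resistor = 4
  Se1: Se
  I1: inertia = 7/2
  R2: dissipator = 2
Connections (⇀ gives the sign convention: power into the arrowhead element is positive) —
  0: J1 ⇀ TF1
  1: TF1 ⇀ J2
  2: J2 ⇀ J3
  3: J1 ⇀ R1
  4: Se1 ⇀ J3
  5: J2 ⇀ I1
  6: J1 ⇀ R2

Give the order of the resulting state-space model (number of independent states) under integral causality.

β4 stroke at J3  (Se1 fixes effort; stroke away)
β2 stroke at J2  (only one flow-in slot at J3)
β5 stroke at I1  (I1 outputs flow p/I1)
β1 stroke at J2  (J2: bond 5 brought flow, rest push out)
β0 stroke at TF1  (TF1: transformer flips bond 1)
β3 stroke at J1  (J1 flow already set via bond 0)
β6 stroke at J1  (common-f at J1 fixed by 0)

1  (I1 all integral)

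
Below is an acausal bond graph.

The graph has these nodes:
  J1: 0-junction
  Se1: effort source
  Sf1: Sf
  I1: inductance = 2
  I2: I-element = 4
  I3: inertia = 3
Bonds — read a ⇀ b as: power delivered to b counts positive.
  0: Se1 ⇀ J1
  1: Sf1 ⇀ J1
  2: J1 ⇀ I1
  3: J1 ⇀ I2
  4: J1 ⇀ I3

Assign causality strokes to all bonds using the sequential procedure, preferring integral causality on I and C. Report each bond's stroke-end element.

β0 |J1
β1 |Sf1
β2 |I1
β3 |I2
β4 |I3

β0 stroke→J1  (Se1 (Se) sets effort on bond)
β1 stroke→Sf1  (Sf1: flow source, stroke at near end)
β2 stroke→I1  (J1 effort already set via bond 0)
β3 stroke→I2  (common-e at J1 fixed by 0)
β4 stroke→I3  (J1 effort already set via bond 0)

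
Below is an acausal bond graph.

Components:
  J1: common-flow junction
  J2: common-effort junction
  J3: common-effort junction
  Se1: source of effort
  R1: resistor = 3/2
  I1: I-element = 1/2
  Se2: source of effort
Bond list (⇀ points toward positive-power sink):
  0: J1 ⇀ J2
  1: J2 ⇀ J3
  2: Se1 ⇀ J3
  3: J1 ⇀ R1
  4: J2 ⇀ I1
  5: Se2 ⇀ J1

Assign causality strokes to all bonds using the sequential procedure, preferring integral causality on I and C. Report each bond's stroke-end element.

#0 stroke at J1
#1 stroke at J2
#2 stroke at J3
#3 stroke at R1
#4 stroke at I1
#5 stroke at J1

bond 2 →J3  (source Se1 imposes e)
bond 5 →J1  (Se2: effort source, stroke at far end)
bond 1 →J2  (0-jn J3 has e-setter on 2)
bond 0 →J1  (J2 effort already set via bond 1)
bond 4 →I1  (0-jn J2 has e-setter on 1)
bond 3 →R1  (J1: last free bond brings flow in)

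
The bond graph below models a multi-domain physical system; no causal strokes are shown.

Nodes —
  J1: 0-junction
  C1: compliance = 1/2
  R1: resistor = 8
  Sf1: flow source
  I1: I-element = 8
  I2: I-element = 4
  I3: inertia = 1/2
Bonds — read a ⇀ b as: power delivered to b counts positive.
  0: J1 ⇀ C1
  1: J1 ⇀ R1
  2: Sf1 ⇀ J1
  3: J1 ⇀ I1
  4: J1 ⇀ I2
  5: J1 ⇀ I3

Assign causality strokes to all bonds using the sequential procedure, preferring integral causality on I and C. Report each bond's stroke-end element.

b2 |Sf1  (source Sf1 imposes f)
b0 |J1  (C1: C, integral causality)
b1 |R1  (0-jn J1 has e-setter on 0)
b3 |I1  (J1 effort already set via bond 0)
b4 |I2  (0-jn J1 has e-setter on 0)
b5 |I3  (common-e at J1 fixed by 0)

b0 stroke at J1
b1 stroke at R1
b2 stroke at Sf1
b3 stroke at I1
b4 stroke at I2
b5 stroke at I3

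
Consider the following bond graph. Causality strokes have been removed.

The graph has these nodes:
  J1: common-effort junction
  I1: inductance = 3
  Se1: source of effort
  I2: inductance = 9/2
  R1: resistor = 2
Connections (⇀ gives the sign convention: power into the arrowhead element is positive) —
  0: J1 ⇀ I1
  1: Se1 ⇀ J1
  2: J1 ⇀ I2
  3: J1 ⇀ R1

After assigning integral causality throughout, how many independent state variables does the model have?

#1 stroke at J1  (Se1: effort source, stroke at far end)
#0 stroke at I1  (J1 effort already set via bond 1)
#2 stroke at I2  (J1: bond 1 brought effort, rest push out)
#3 stroke at R1  (J1 effort already set via bond 1)

2  (I1, I2 all integral)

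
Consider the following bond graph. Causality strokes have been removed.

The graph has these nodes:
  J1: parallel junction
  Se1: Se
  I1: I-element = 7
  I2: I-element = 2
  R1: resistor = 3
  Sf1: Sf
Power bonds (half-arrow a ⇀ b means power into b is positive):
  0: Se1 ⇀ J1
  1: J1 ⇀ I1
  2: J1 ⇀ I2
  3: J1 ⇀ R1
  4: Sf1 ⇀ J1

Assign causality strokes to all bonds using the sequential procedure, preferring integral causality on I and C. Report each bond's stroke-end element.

b0 →J1
b1 →I1
b2 →I2
b3 →R1
b4 →Sf1

b0 stroke at J1  (Se1: effort source, stroke at far end)
b4 stroke at Sf1  (Sf1: flow source, stroke at near end)
b1 stroke at I1  (common-e at J1 fixed by 0)
b2 stroke at I2  (common-e at J1 fixed by 0)
b3 stroke at R1  (common-e at J1 fixed by 0)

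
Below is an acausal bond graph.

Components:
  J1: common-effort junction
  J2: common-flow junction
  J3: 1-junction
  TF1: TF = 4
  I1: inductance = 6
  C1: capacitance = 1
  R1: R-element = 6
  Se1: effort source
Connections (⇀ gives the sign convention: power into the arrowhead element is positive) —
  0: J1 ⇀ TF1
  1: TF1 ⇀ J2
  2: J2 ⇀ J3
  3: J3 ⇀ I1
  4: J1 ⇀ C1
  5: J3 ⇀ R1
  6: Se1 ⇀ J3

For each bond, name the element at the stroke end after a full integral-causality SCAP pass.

β0 stroke→TF1
β1 stroke→J2
β2 stroke→J3
β3 stroke→I1
β4 stroke→J1
β5 stroke→J3
β6 stroke→J3

β6 stroke→J3  (Se1 fixes effort; stroke away)
β3 stroke→I1  (I1: I, integral causality)
β2 stroke→J3  (J3 flow already set via bond 3)
β5 stroke→J3  (J3: bond 3 brought flow, rest push out)
β1 stroke→J2  (common-f at J2 fixed by 2)
β0 stroke→TF1  (through TF1, causality passes straight; one stroke at TF1)
β4 stroke→J1  (J1: last free bond brings effort in)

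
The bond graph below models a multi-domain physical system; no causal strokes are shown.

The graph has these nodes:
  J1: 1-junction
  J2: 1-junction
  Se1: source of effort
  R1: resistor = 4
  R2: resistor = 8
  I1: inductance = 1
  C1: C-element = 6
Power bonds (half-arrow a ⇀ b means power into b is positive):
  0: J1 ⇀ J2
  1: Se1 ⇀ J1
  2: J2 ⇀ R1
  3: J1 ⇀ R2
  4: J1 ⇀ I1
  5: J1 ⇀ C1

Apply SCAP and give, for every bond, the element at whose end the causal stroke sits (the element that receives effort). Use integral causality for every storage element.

#1 →J1  (Se1: effort source, stroke at far end)
#4 →I1  (I1 outputs flow p/I1)
#0 →J1  (J1 flow already set via bond 4)
#3 →J1  (J1: bond 4 brought flow, rest push out)
#5 →J1  (J1 flow already set via bond 4)
#2 →J2  (J2: bond 0 brought flow, rest push out)

b0 |J1
b1 |J1
b2 |J2
b3 |J1
b4 |I1
b5 |J1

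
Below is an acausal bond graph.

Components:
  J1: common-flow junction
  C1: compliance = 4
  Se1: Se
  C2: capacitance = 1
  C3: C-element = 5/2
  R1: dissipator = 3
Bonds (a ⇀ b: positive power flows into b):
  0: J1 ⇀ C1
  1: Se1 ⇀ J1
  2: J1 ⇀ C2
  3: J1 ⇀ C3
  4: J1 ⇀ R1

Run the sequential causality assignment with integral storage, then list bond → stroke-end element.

bond 0 |J1
bond 1 |J1
bond 2 |J1
bond 3 |J1
bond 4 |R1

β1 stroke at J1  (Se1: effort source, stroke at far end)
β0 stroke at J1  (C1: C, integral causality)
β2 stroke at J1  (prefer integral on C2)
β3 stroke at J1  (prefer integral on C3)
β4 stroke at R1  (closing 1-jn rule on J1)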